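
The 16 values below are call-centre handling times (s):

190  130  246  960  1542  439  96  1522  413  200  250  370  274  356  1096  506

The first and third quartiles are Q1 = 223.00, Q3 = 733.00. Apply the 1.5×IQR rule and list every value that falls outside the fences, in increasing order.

1522, 1542

IQR = Q3 − Q1 = 733.00 − 223.00 = 510.00.
Lower fence = Q1 − 1.5·IQR = 223.00 − 765.00 = -542.00.
Upper fence = Q3 + 1.5·IQR = 733.00 + 765.00 = 1498.00.
1522 > 1498.00 → outlier.
1542 > 1498.00 → outlier.
All remaining values lie within [-542.00, 1498.00].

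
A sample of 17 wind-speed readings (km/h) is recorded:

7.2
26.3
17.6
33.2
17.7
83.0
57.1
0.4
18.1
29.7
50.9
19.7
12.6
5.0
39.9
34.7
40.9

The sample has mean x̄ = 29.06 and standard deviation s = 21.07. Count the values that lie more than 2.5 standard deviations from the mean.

Cutoffs: x̄ ± 2.5s = [-23.615, 81.735].
Outside the cutoffs: 83.0.

1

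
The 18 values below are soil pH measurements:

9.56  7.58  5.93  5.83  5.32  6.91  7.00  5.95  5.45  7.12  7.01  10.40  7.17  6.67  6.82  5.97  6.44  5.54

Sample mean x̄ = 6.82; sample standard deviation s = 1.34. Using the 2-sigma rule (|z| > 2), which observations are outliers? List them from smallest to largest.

Cutoffs at x̄ ± 2s: 6.82 ± 2·1.34 = [4.14, 9.50].
9.56: z = 2.04, |z| > 2 → outlier.
10.40: z = 2.67, |z| > 2 → outlier.
Every other value lies within [4.14, 9.50].

9.56, 10.40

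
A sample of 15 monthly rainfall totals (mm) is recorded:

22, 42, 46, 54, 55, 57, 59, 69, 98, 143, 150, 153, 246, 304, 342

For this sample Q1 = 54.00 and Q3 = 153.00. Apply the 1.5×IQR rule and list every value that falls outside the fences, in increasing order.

304, 342

IQR = Q3 − Q1 = 153.00 − 54.00 = 99.00.
Lower fence = Q1 − 1.5·IQR = 54.00 − 148.50 = -94.50.
Upper fence = Q3 + 1.5·IQR = 153.00 + 148.50 = 301.50.
304 > 301.50 → outlier.
342 > 301.50 → outlier.
All remaining values lie within [-94.50, 301.50].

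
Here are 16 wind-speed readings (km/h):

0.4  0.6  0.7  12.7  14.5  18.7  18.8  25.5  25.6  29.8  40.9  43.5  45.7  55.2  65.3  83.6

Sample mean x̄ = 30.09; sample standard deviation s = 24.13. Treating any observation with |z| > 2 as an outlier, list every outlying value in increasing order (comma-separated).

83.6

Cutoffs at x̄ ± 2s: 30.09 ± 2·24.13 = [-18.17, 78.35].
83.6: z = 2.22, |z| > 2 → outlier.
Every other value lies within [-18.17, 78.35].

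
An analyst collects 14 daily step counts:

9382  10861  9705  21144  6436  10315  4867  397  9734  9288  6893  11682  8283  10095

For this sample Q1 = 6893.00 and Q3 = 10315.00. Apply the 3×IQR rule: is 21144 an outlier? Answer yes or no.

IQR = Q3 − Q1 = 10315.00 − 6893.00 = 3422.00.
Lower fence = Q1 − 3·IQR = 6893.00 − 10266.00 = -3373.00.
Upper fence = Q3 + 3·IQR = 10315.00 + 10266.00 = 20581.00.
21144 lies above the upper fence.

yes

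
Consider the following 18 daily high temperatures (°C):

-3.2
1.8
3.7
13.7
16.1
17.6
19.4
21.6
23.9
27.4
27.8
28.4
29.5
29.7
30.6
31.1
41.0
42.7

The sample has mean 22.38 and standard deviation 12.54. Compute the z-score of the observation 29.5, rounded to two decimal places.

0.57

z = (29.5 − 22.38) / 12.54 = 0.57.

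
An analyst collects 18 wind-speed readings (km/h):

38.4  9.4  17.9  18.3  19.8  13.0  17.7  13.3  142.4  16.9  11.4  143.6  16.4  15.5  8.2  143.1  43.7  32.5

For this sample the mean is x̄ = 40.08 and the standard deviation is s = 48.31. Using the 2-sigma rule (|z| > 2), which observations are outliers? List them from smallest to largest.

Cutoffs at x̄ ± 2s: 40.08 ± 2·48.31 = [-56.54, 136.70].
142.4: z = 2.12, |z| > 2 → outlier.
143.1: z = 2.13, |z| > 2 → outlier.
143.6: z = 2.14, |z| > 2 → outlier.
Every other value lies within [-56.54, 136.70].

142.4, 143.1, 143.6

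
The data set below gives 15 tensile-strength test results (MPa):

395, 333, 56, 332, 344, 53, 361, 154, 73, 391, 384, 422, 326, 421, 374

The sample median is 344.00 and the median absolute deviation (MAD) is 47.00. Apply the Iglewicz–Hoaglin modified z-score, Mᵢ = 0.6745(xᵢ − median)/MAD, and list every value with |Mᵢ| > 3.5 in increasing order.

|Mᵢ| > 3.5 ⇔ |xᵢ − 344.00| > 3.5·47.00/0.6745 = 243.88.
So outliers lie outside [100.12, 587.88].
53: M = -4.18 → outlier.
56: M = -4.13 → outlier.
73: M = -3.89 → outlier.

53, 56, 73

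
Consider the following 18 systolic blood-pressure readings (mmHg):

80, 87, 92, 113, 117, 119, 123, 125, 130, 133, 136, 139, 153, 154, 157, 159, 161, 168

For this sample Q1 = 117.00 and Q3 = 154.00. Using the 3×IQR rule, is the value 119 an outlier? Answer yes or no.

IQR = Q3 − Q1 = 154.00 − 117.00 = 37.00.
Lower fence = Q1 − 3·IQR = 117.00 − 111.00 = 6.00.
Upper fence = Q3 + 3·IQR = 154.00 + 111.00 = 265.00.
119 lies within [6.00, 265.00].

no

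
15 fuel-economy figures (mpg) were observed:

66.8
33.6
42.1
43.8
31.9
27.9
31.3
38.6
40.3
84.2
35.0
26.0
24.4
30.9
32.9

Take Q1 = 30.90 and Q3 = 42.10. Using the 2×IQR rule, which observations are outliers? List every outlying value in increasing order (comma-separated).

IQR = Q3 − Q1 = 42.10 − 30.90 = 11.20.
Lower fence = Q1 − 2·IQR = 30.90 − 22.40 = 8.50.
Upper fence = Q3 + 2·IQR = 42.10 + 22.40 = 64.50.
66.8 > 64.50 → outlier.
84.2 > 64.50 → outlier.
All remaining values lie within [8.50, 64.50].

66.8, 84.2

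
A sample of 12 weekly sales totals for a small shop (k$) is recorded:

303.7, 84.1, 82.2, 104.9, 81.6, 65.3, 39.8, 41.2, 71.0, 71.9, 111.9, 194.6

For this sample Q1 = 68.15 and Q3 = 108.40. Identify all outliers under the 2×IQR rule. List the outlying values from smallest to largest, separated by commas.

IQR = Q3 − Q1 = 108.40 − 68.15 = 40.25.
Lower fence = Q1 − 2·IQR = 68.15 − 80.50 = -12.35.
Upper fence = Q3 + 2·IQR = 108.40 + 80.50 = 188.90.
194.6 > 188.90 → outlier.
303.7 > 188.90 → outlier.
All remaining values lie within [-12.35, 188.90].

194.6, 303.7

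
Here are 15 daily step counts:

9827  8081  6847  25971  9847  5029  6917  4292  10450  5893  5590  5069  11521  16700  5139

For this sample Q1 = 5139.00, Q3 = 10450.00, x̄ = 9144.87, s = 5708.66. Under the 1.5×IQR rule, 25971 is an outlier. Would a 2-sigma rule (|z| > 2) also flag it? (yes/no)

z = (25971 − 9144.87) / 5708.66 = 2.95.
|z| = 2.95 > 2.

yes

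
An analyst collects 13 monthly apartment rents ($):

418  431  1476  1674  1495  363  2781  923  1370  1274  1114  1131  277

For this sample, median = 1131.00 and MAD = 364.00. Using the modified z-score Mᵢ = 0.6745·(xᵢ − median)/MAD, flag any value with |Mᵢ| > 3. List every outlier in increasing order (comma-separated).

2781

|Mᵢ| > 3 ⇔ |xᵢ − 1131.00| > 3·364.00/0.6745 = 1618.98.
So outliers lie outside [-487.98, 2749.98].
2781: M = 3.06 → outlier.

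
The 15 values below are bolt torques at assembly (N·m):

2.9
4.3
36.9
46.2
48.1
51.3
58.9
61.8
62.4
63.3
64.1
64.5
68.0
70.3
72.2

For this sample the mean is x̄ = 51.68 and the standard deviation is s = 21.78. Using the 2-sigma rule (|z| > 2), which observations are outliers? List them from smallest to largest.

Cutoffs at x̄ ± 2s: 51.68 ± 2·21.78 = [8.12, 95.24].
2.9: z = -2.24, |z| > 2 → outlier.
4.3: z = -2.18, |z| > 2 → outlier.
Every other value lies within [8.12, 95.24].

2.9, 4.3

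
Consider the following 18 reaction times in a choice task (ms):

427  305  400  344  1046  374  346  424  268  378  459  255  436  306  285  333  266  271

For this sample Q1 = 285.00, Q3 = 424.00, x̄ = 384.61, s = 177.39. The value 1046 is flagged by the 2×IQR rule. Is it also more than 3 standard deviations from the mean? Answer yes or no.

yes

z = (1046 − 384.61) / 177.39 = 3.73.
|z| = 3.73 > 3.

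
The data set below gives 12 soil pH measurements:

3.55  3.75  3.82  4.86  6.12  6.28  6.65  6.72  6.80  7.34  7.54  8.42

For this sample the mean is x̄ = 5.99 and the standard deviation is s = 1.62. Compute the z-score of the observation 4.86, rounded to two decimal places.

z = (4.86 − 5.99) / 1.62 = -0.70.

-0.70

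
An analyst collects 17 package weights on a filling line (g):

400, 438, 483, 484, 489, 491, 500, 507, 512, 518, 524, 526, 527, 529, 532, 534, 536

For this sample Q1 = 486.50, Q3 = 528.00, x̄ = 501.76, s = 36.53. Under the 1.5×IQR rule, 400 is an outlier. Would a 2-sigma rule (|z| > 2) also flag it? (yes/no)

z = (400 − 501.76) / 36.53 = -2.79.
|z| = 2.79 > 2.

yes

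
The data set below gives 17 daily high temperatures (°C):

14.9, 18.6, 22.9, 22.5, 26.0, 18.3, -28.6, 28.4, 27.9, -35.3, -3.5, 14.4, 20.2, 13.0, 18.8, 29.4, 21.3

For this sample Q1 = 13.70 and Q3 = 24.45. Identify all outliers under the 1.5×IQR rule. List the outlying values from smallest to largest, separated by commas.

IQR = Q3 − Q1 = 24.45 − 13.70 = 10.75.
Lower fence = Q1 − 1.5·IQR = 13.70 − 16.125 = -2.425.
Upper fence = Q3 + 1.5·IQR = 24.45 + 16.125 = 40.575.
-35.3 < -2.425 → outlier.
-28.6 < -2.425 → outlier.
-3.5 < -2.425 → outlier.
All remaining values lie within [-2.425, 40.575].

-35.3, -28.6, -3.5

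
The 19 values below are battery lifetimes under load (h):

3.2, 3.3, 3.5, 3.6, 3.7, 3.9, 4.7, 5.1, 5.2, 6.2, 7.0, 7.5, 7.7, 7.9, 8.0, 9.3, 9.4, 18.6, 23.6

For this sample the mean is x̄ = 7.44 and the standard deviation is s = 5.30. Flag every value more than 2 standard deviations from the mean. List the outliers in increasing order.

Cutoffs at x̄ ± 2s: 7.44 ± 2·5.30 = [-3.16, 18.04].
18.6: z = 2.11, |z| > 2 → outlier.
23.6: z = 3.05, |z| > 2 → outlier.
Every other value lies within [-3.16, 18.04].

18.6, 23.6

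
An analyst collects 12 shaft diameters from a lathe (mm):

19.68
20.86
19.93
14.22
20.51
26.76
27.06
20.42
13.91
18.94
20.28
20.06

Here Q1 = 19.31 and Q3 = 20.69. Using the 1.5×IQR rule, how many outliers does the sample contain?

4

IQR = 1.38; fences at 19.31 − 2.07 = 17.24 and 20.69 + 2.07 = 22.76.
Outside the cutoffs: 13.91, 14.22, 26.76, 27.06.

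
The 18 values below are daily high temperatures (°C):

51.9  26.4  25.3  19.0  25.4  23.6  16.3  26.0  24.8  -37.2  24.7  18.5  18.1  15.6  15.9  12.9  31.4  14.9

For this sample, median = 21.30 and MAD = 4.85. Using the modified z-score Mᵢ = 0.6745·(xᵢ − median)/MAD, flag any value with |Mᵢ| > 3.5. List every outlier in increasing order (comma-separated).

|Mᵢ| > 3.5 ⇔ |xᵢ − 21.30| > 3.5·4.85/0.6745 = 25.17.
So outliers lie outside [-3.87, 46.47].
-37.2: M = -8.14 → outlier.
51.9: M = 4.26 → outlier.

-37.2, 51.9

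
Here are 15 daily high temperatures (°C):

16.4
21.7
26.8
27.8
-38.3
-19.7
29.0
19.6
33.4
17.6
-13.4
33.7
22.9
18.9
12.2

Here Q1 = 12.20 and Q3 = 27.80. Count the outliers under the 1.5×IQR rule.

IQR = 15.60; fences at 12.20 − 23.40 = -11.20 and 27.80 + 23.40 = 51.20.
Outside the cutoffs: -38.3, -19.7, -13.4.

3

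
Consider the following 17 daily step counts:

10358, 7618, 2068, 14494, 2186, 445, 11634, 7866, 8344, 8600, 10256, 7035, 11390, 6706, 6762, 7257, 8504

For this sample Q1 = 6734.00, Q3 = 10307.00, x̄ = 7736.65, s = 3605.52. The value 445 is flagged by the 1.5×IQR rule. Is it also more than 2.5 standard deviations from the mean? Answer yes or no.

z = (445 − 7736.65) / 3605.52 = -2.02.
|z| = 2.02 ≤ 2.5.

no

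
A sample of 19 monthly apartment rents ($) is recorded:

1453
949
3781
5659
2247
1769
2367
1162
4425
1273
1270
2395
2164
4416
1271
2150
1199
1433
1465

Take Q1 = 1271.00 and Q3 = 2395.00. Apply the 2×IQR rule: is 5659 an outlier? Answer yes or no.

yes

IQR = Q3 − Q1 = 2395.00 − 1271.00 = 1124.00.
Lower fence = Q1 − 2·IQR = 1271.00 − 2248.00 = -977.00.
Upper fence = Q3 + 2·IQR = 2395.00 + 2248.00 = 4643.00.
5659 lies above the upper fence.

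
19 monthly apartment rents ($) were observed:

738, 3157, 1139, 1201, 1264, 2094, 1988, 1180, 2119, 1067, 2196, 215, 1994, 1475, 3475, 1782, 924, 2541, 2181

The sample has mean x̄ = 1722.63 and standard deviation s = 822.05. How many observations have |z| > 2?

Cutoffs: x̄ ± 2s = [78.53, 3366.73].
Outside the cutoffs: 3475.

1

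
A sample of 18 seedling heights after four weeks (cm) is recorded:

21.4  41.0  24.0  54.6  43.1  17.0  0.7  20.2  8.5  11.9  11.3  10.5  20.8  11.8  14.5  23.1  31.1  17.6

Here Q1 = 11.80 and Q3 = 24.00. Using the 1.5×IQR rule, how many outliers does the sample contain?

2

IQR = 12.20; fences at 11.80 − 18.30 = -6.50 and 24.00 + 18.30 = 42.30.
Outside the cutoffs: 43.1, 54.6.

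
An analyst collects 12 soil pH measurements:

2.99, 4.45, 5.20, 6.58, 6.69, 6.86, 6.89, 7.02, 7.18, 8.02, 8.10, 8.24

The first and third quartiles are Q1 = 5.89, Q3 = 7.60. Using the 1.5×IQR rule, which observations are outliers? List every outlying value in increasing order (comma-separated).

IQR = Q3 − Q1 = 7.60 − 5.89 = 1.71.
Lower fence = Q1 − 1.5·IQR = 5.89 − 2.565 = 3.325.
Upper fence = Q3 + 1.5·IQR = 7.60 + 2.565 = 10.165.
2.99 < 3.325 → outlier.
All remaining values lie within [3.325, 10.165].

2.99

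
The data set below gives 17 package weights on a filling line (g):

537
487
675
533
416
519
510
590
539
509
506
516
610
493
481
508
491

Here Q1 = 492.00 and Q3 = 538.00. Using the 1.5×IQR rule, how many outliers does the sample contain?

3

IQR = 46.00; fences at 492.00 − 69.00 = 423.00 and 538.00 + 69.00 = 607.00.
Outside the cutoffs: 416, 610, 675.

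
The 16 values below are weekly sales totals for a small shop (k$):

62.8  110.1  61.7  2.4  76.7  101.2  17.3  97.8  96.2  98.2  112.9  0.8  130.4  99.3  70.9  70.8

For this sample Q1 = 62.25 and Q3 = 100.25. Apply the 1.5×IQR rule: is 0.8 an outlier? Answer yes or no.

IQR = Q3 − Q1 = 100.25 − 62.25 = 38.00.
Lower fence = Q1 − 1.5·IQR = 62.25 − 57.00 = 5.25.
Upper fence = Q3 + 1.5·IQR = 100.25 + 57.00 = 157.25.
0.8 lies below the lower fence.

yes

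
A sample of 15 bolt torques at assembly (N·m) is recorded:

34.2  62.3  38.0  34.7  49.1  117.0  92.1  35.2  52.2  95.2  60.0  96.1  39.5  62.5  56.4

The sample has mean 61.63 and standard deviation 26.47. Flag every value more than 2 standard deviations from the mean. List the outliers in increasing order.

117.0

Cutoffs at x̄ ± 2s: 61.63 ± 2·26.47 = [8.69, 114.57].
117.0: z = 2.09, |z| > 2 → outlier.
Every other value lies within [8.69, 114.57].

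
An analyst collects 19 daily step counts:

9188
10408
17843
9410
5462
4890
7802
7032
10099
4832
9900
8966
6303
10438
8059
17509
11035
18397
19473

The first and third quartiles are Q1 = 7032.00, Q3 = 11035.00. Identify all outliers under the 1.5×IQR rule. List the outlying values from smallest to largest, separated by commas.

IQR = Q3 − Q1 = 11035.00 − 7032.00 = 4003.00.
Lower fence = Q1 − 1.5·IQR = 7032.00 − 6004.50 = 1027.50.
Upper fence = Q3 + 1.5·IQR = 11035.00 + 6004.50 = 17039.50.
17509 > 17039.50 → outlier.
17843 > 17039.50 → outlier.
18397 > 17039.50 → outlier.
19473 > 17039.50 → outlier.
All remaining values lie within [1027.50, 17039.50].

17509, 17843, 18397, 19473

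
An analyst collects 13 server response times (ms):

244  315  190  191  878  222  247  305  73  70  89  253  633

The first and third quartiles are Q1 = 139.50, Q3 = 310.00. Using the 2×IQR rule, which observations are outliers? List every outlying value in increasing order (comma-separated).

878

IQR = Q3 − Q1 = 310.00 − 139.50 = 170.50.
Lower fence = Q1 − 2·IQR = 139.50 − 341.00 = -201.50.
Upper fence = Q3 + 2·IQR = 310.00 + 341.00 = 651.00.
878 > 651.00 → outlier.
All remaining values lie within [-201.50, 651.00].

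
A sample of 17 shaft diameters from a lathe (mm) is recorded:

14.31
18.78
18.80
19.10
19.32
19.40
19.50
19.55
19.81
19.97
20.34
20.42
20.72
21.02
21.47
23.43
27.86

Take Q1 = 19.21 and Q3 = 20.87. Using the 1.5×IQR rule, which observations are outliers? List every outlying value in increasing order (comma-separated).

14.31, 23.43, 27.86

IQR = Q3 − Q1 = 20.87 − 19.21 = 1.66.
Lower fence = Q1 − 1.5·IQR = 19.21 − 2.49 = 16.72.
Upper fence = Q3 + 1.5·IQR = 20.87 + 2.49 = 23.36.
14.31 < 16.72 → outlier.
23.43 > 23.36 → outlier.
27.86 > 23.36 → outlier.
All remaining values lie within [16.72, 23.36].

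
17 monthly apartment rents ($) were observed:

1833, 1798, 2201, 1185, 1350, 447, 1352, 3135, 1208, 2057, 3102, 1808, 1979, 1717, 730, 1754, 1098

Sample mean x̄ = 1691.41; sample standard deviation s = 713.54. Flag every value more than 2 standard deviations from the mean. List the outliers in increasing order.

3135

Cutoffs at x̄ ± 2s: 1691.41 ± 2·713.54 = [264.33, 3118.49].
3135: z = 2.02, |z| > 2 → outlier.
Every other value lies within [264.33, 3118.49].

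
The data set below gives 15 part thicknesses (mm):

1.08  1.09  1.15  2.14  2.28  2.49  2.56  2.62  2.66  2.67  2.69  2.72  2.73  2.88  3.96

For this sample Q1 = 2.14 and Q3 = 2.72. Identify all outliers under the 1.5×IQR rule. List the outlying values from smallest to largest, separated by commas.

IQR = Q3 − Q1 = 2.72 − 2.14 = 0.58.
Lower fence = Q1 − 1.5·IQR = 2.14 − 0.87 = 1.27.
Upper fence = Q3 + 1.5·IQR = 2.72 + 0.87 = 3.59.
1.08 < 1.27 → outlier.
1.09 < 1.27 → outlier.
1.15 < 1.27 → outlier.
3.96 > 3.59 → outlier.
All remaining values lie within [1.27, 3.59].

1.08, 1.09, 1.15, 3.96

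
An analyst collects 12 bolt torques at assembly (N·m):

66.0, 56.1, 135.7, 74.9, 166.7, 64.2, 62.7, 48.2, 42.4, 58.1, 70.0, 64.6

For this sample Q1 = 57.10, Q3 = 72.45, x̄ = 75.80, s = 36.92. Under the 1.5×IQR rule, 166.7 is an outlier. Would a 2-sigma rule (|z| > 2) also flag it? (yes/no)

yes

z = (166.7 − 75.80) / 36.92 = 2.46.
|z| = 2.46 > 2.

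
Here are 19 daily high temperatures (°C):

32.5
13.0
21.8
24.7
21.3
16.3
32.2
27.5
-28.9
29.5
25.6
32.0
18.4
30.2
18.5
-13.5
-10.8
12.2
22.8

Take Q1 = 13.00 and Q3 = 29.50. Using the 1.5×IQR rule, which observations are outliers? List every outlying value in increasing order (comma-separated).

IQR = Q3 − Q1 = 29.50 − 13.00 = 16.50.
Lower fence = Q1 − 1.5·IQR = 13.00 − 24.75 = -11.75.
Upper fence = Q3 + 1.5·IQR = 29.50 + 24.75 = 54.25.
-28.9 < -11.75 → outlier.
-13.5 < -11.75 → outlier.
All remaining values lie within [-11.75, 54.25].

-28.9, -13.5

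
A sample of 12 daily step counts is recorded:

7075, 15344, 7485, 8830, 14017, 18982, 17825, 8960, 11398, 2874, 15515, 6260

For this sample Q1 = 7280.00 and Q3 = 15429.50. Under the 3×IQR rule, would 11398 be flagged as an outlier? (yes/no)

IQR = Q3 − Q1 = 15429.50 − 7280.00 = 8149.50.
Lower fence = Q1 − 3·IQR = 7280.00 − 24448.50 = -17168.50.
Upper fence = Q3 + 3·IQR = 15429.50 + 24448.50 = 39878.00.
11398 lies within [-17168.50, 39878.00].

no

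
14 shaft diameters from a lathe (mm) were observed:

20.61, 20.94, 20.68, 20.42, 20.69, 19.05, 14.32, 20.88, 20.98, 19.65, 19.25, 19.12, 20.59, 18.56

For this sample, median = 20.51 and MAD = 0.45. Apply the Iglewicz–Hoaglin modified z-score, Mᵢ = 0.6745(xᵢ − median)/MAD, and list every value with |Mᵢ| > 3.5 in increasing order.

14.32

|Mᵢ| > 3.5 ⇔ |xᵢ − 20.51| > 3.5·0.45/0.6745 = 2.34.
So outliers lie outside [18.17, 22.85].
14.32: M = -9.28 → outlier.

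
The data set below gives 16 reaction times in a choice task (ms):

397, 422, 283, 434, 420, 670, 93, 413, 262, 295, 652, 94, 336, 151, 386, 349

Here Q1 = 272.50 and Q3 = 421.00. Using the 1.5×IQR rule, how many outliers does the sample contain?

2

IQR = 148.50; fences at 272.50 − 222.75 = 49.75 and 421.00 + 222.75 = 643.75.
Outside the cutoffs: 652, 670.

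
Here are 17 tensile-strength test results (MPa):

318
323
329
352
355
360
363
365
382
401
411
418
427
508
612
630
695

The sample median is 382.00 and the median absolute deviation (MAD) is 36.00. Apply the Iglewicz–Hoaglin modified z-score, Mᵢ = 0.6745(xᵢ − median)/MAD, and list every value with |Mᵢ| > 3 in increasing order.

|Mᵢ| > 3 ⇔ |xᵢ − 382.00| > 3·36.00/0.6745 = 160.12.
So outliers lie outside [221.88, 542.12].
612: M = 4.31 → outlier.
630: M = 4.65 → outlier.
695: M = 5.86 → outlier.

612, 630, 695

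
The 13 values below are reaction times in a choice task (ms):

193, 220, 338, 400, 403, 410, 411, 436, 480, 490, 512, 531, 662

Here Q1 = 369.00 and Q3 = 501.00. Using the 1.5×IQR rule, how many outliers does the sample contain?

0

IQR = 132.00; fences at 369.00 − 198.00 = 171.00 and 501.00 + 198.00 = 699.00.
Every value lies within the cutoffs.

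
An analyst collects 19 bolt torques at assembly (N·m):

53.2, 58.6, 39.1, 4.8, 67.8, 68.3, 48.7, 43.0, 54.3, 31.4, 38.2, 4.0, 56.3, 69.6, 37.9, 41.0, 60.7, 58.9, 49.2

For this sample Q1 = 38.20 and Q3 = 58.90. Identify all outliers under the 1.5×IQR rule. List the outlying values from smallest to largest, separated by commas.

4.0, 4.8

IQR = Q3 − Q1 = 58.90 − 38.20 = 20.70.
Lower fence = Q1 − 1.5·IQR = 38.20 − 31.05 = 7.15.
Upper fence = Q3 + 1.5·IQR = 58.90 + 31.05 = 89.95.
4.0 < 7.15 → outlier.
4.8 < 7.15 → outlier.
All remaining values lie within [7.15, 89.95].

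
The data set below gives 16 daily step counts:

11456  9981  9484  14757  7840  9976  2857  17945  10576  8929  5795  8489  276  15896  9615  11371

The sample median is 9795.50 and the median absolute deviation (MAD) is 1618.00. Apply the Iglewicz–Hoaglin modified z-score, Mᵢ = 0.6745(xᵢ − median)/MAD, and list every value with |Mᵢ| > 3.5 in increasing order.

|Mᵢ| > 3.5 ⇔ |xᵢ − 9795.50| > 3.5·1618.00/0.6745 = 8395.85.
So outliers lie outside [1399.65, 18191.35].
276: M = -3.97 → outlier.

276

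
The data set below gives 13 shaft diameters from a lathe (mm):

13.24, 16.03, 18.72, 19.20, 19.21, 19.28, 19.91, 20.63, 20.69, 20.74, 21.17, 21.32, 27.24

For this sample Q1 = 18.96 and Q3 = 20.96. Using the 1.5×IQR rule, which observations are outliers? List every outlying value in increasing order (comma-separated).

IQR = Q3 − Q1 = 20.96 − 18.96 = 2.00.
Lower fence = Q1 − 1.5·IQR = 18.96 − 3.00 = 15.96.
Upper fence = Q3 + 1.5·IQR = 20.96 + 3.00 = 23.96.
13.24 < 15.96 → outlier.
27.24 > 23.96 → outlier.
All remaining values lie within [15.96, 23.96].

13.24, 27.24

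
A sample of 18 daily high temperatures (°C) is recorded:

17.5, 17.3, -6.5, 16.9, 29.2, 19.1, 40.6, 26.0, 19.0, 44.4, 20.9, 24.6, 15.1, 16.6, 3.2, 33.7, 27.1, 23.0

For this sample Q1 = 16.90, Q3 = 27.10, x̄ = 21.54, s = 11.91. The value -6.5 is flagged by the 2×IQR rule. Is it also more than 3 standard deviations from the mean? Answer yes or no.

no

z = (-6.5 − 21.54) / 11.91 = -2.35.
|z| = 2.35 ≤ 3.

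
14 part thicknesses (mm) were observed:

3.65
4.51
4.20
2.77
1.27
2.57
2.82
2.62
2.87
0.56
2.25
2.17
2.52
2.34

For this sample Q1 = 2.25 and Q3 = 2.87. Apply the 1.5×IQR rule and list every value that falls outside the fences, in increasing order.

IQR = Q3 − Q1 = 2.87 − 2.25 = 0.62.
Lower fence = Q1 − 1.5·IQR = 2.25 − 0.93 = 1.32.
Upper fence = Q3 + 1.5·IQR = 2.87 + 0.93 = 3.80.
0.56 < 1.32 → outlier.
1.27 < 1.32 → outlier.
4.20 > 3.80 → outlier.
4.51 > 3.80 → outlier.
All remaining values lie within [1.32, 3.80].

0.56, 1.27, 4.20, 4.51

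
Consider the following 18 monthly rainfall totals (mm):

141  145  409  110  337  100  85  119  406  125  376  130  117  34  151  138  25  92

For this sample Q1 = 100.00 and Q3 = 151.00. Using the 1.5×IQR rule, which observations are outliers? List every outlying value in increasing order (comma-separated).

IQR = Q3 − Q1 = 151.00 − 100.00 = 51.00.
Lower fence = Q1 − 1.5·IQR = 100.00 − 76.50 = 23.50.
Upper fence = Q3 + 1.5·IQR = 151.00 + 76.50 = 227.50.
337 > 227.50 → outlier.
376 > 227.50 → outlier.
406 > 227.50 → outlier.
409 > 227.50 → outlier.
All remaining values lie within [23.50, 227.50].

337, 376, 406, 409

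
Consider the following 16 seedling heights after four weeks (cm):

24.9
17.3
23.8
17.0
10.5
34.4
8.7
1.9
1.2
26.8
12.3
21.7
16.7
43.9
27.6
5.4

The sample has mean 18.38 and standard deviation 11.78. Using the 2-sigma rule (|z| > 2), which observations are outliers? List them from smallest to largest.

43.9

Cutoffs at x̄ ± 2s: 18.38 ± 2·11.78 = [-5.18, 41.94].
43.9: z = 2.17, |z| > 2 → outlier.
Every other value lies within [-5.18, 41.94].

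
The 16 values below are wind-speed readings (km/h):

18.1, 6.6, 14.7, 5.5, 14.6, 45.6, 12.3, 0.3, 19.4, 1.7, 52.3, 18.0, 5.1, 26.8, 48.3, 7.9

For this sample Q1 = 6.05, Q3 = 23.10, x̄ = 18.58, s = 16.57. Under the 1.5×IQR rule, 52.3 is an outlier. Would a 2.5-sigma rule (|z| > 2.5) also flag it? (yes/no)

no

z = (52.3 − 18.58) / 16.57 = 2.04.
|z| = 2.04 ≤ 2.5.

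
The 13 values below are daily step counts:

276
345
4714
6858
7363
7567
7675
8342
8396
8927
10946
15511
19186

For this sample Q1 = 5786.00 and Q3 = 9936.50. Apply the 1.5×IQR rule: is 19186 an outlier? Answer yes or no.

IQR = Q3 − Q1 = 9936.50 − 5786.00 = 4150.50.
Lower fence = Q1 − 1.5·IQR = 5786.00 − 6225.75 = -439.75.
Upper fence = Q3 + 1.5·IQR = 9936.50 + 6225.75 = 16162.25.
19186 lies above the upper fence.

yes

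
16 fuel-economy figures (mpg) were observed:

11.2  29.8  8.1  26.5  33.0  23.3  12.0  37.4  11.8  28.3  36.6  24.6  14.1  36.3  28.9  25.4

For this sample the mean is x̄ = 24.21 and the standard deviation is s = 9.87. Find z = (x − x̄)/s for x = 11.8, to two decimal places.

-1.26

z = (11.8 − 24.21) / 9.87 = -1.26.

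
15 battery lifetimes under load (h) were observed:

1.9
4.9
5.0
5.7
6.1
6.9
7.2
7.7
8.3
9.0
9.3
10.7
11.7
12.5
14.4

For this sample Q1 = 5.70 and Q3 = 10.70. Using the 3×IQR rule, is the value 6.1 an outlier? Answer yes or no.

IQR = Q3 − Q1 = 10.70 − 5.70 = 5.00.
Lower fence = Q1 − 3·IQR = 5.70 − 15.00 = -9.30.
Upper fence = Q3 + 3·IQR = 10.70 + 15.00 = 25.70.
6.1 lies within [-9.30, 25.70].

no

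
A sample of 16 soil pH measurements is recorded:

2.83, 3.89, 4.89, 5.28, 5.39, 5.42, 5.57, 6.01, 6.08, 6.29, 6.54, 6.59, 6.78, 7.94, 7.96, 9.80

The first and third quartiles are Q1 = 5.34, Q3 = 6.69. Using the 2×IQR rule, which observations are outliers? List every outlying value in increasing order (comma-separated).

IQR = Q3 − Q1 = 6.69 − 5.34 = 1.35.
Lower fence = Q1 − 2·IQR = 5.34 − 2.70 = 2.64.
Upper fence = Q3 + 2·IQR = 6.69 + 2.70 = 9.39.
9.80 > 9.39 → outlier.
All remaining values lie within [2.64, 9.39].

9.80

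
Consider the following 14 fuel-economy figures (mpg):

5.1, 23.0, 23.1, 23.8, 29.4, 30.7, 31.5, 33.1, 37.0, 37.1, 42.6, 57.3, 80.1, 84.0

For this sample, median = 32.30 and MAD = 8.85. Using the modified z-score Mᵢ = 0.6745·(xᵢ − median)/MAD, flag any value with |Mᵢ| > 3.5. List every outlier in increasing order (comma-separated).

|Mᵢ| > 3.5 ⇔ |xᵢ − 32.30| > 3.5·8.85/0.6745 = 45.92.
So outliers lie outside [-13.62, 78.22].
80.1: M = 3.64 → outlier.
84.0: M = 3.94 → outlier.

80.1, 84.0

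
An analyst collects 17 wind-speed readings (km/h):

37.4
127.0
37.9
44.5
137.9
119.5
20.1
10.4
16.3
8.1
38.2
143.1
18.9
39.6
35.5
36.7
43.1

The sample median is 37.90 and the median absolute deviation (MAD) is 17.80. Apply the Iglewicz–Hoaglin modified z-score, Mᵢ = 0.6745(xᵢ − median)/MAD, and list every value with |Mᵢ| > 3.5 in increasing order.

137.9, 143.1

|Mᵢ| > 3.5 ⇔ |xᵢ − 37.90| > 3.5·17.80/0.6745 = 92.36.
So outliers lie outside [-54.46, 130.26].
137.9: M = 3.79 → outlier.
143.1: M = 3.99 → outlier.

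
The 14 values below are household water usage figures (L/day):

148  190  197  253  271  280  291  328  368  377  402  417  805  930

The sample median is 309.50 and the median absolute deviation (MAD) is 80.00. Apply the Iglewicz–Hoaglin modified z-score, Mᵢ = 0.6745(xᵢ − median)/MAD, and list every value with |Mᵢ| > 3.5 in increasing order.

|Mᵢ| > 3.5 ⇔ |xᵢ − 309.50| > 3.5·80.00/0.6745 = 415.12.
So outliers lie outside [-105.62, 724.62].
805: M = 4.18 → outlier.
930: M = 5.23 → outlier.

805, 930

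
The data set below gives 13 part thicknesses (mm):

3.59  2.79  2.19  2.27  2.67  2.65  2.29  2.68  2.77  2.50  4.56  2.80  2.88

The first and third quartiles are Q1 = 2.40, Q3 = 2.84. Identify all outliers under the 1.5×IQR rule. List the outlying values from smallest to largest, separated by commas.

3.59, 4.56

IQR = Q3 − Q1 = 2.84 − 2.40 = 0.44.
Lower fence = Q1 − 1.5·IQR = 2.40 − 0.66 = 1.74.
Upper fence = Q3 + 1.5·IQR = 2.84 + 0.66 = 3.50.
3.59 > 3.50 → outlier.
4.56 > 3.50 → outlier.
All remaining values lie within [1.74, 3.50].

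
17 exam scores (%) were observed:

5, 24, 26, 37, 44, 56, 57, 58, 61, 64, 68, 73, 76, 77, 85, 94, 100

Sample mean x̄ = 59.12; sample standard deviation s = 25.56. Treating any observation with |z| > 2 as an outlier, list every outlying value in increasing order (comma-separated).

5

Cutoffs at x̄ ± 2s: 59.12 ± 2·25.56 = [8.00, 110.24].
5: z = -2.12, |z| > 2 → outlier.
Every other value lies within [8.00, 110.24].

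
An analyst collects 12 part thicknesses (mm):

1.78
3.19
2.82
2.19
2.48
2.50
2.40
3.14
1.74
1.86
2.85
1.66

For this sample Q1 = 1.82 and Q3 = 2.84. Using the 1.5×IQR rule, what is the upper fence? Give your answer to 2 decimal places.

4.37

IQR = Q3 − Q1 = 2.84 − 1.82 = 1.02.
Lower fence = Q1 − 1.5·IQR = 1.82 − 1.53 = 0.29.
Upper fence = Q3 + 1.5·IQR = 2.84 + 1.53 = 4.37.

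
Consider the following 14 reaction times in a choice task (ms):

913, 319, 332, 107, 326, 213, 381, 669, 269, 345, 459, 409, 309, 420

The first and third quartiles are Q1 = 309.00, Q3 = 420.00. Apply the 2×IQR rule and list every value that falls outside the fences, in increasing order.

IQR = Q3 − Q1 = 420.00 − 309.00 = 111.00.
Lower fence = Q1 − 2·IQR = 309.00 − 222.00 = 87.00.
Upper fence = Q3 + 2·IQR = 420.00 + 222.00 = 642.00.
669 > 642.00 → outlier.
913 > 642.00 → outlier.
All remaining values lie within [87.00, 642.00].

669, 913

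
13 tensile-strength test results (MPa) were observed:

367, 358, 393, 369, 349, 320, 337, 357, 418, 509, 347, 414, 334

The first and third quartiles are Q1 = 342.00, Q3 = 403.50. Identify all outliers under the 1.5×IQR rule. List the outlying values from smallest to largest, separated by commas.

509

IQR = Q3 − Q1 = 403.50 − 342.00 = 61.50.
Lower fence = Q1 − 1.5·IQR = 342.00 − 92.25 = 249.75.
Upper fence = Q3 + 1.5·IQR = 403.50 + 92.25 = 495.75.
509 > 495.75 → outlier.
All remaining values lie within [249.75, 495.75].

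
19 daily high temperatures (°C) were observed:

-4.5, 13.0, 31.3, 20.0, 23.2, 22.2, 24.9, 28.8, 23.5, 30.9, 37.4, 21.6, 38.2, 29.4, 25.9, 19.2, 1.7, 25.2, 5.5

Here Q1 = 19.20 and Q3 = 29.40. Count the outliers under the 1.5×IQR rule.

IQR = 10.20; fences at 19.20 − 15.30 = 3.90 and 29.40 + 15.30 = 44.70.
Outside the cutoffs: -4.5, 1.7.

2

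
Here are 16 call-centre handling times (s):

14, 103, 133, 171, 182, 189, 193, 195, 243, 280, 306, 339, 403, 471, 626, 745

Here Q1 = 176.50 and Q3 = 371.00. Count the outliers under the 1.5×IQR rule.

IQR = 194.50; fences at 176.50 − 291.75 = -115.25 and 371.00 + 291.75 = 662.75.
Outside the cutoffs: 745.

1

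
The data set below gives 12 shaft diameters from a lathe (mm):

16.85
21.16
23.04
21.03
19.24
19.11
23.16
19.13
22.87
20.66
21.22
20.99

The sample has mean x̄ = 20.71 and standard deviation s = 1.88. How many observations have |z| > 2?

1

Cutoffs: x̄ ± 2s = [16.95, 24.47].
Outside the cutoffs: 16.85.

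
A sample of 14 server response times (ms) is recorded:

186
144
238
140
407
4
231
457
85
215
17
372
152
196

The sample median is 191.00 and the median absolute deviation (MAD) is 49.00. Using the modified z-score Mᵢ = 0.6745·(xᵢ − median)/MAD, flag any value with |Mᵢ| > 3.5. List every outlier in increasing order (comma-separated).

457

|Mᵢ| > 3.5 ⇔ |xᵢ − 191.00| > 3.5·49.00/0.6745 = 254.26.
So outliers lie outside [-63.26, 445.26].
457: M = 3.66 → outlier.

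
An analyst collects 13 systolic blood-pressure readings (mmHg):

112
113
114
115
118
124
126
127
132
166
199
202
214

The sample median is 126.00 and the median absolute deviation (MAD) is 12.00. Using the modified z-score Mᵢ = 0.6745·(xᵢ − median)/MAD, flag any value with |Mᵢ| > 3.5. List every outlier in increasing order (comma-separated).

|Mᵢ| > 3.5 ⇔ |xᵢ − 126.00| > 3.5·12.00/0.6745 = 62.27.
So outliers lie outside [63.73, 188.27].
199: M = 4.10 → outlier.
202: M = 4.27 → outlier.
214: M = 4.95 → outlier.

199, 202, 214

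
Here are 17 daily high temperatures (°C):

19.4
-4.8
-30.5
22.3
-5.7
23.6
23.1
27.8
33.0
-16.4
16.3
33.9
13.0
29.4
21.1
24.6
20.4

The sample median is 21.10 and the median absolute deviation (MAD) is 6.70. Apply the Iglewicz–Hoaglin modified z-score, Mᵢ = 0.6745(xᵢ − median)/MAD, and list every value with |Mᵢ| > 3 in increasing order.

|Mᵢ| > 3 ⇔ |xᵢ − 21.10| > 3·6.70/0.6745 = 29.80.
So outliers lie outside [-8.70, 50.90].
-30.5: M = -5.19 → outlier.
-16.4: M = -3.78 → outlier.

-30.5, -16.4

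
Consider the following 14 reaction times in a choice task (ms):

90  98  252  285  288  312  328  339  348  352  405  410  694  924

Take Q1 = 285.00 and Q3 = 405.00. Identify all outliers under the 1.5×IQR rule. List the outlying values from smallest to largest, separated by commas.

IQR = Q3 − Q1 = 405.00 − 285.00 = 120.00.
Lower fence = Q1 − 1.5·IQR = 285.00 − 180.00 = 105.00.
Upper fence = Q3 + 1.5·IQR = 405.00 + 180.00 = 585.00.
90 < 105.00 → outlier.
98 < 105.00 → outlier.
694 > 585.00 → outlier.
924 > 585.00 → outlier.
All remaining values lie within [105.00, 585.00].

90, 98, 694, 924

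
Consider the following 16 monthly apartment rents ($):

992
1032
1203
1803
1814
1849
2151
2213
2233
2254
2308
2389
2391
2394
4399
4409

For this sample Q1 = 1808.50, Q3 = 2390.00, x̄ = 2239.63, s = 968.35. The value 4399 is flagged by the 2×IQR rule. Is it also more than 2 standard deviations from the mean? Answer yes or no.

yes

z = (4399 − 2239.63) / 968.35 = 2.23.
|z| = 2.23 > 2.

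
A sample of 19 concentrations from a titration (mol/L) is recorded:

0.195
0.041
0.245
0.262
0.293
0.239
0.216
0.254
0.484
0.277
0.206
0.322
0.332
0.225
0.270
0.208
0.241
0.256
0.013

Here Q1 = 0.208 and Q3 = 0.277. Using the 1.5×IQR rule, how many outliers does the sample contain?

3

IQR = 0.069; fences at 0.208 − 0.1035 = 0.1045 and 0.277 + 0.1035 = 0.3805.
Outside the cutoffs: 0.013, 0.041, 0.484.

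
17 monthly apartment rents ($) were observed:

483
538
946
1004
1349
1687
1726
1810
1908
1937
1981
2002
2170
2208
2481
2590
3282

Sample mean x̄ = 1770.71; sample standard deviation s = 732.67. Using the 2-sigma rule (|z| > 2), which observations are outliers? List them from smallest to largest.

Cutoffs at x̄ ± 2s: 1770.71 ± 2·732.67 = [305.37, 3236.05].
3282: z = 2.06, |z| > 2 → outlier.
Every other value lies within [305.37, 3236.05].

3282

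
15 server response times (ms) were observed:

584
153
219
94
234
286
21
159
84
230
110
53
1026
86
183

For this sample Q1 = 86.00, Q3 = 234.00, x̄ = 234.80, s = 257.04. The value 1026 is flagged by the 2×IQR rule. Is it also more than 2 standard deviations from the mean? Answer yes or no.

z = (1026 − 234.80) / 257.04 = 3.08.
|z| = 3.08 > 2.

yes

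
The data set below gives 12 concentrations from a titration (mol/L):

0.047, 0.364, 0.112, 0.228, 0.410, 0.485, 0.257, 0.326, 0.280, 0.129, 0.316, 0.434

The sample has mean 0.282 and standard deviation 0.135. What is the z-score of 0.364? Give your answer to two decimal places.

0.61

z = (0.364 − 0.282) / 0.135 = 0.61.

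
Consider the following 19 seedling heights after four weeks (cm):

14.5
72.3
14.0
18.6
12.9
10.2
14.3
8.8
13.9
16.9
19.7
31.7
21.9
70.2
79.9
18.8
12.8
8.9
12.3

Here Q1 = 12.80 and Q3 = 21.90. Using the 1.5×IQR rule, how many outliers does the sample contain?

IQR = 9.10; fences at 12.80 − 13.65 = -0.85 and 21.90 + 13.65 = 35.55.
Outside the cutoffs: 70.2, 72.3, 79.9.

3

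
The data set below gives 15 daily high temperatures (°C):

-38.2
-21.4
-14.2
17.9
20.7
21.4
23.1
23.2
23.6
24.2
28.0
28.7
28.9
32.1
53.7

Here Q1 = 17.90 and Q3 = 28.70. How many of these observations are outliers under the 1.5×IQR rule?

IQR = 10.80; fences at 17.90 − 16.20 = 1.70 and 28.70 + 16.20 = 44.90.
Outside the cutoffs: -38.2, -21.4, -14.2, 53.7.

4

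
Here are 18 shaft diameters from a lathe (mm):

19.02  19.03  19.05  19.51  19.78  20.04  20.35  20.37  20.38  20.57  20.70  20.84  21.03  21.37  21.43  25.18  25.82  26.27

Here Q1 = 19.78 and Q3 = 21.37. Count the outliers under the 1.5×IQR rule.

3

IQR = 1.59; fences at 19.78 − 2.385 = 17.395 and 21.37 + 2.385 = 23.755.
Outside the cutoffs: 25.18, 25.82, 26.27.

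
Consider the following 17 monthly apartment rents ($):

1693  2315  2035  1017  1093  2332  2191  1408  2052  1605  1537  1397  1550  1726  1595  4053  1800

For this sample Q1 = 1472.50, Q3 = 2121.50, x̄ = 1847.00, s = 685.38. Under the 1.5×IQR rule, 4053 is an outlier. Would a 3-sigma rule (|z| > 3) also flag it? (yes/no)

yes

z = (4053 − 1847.00) / 685.38 = 3.22.
|z| = 3.22 > 3.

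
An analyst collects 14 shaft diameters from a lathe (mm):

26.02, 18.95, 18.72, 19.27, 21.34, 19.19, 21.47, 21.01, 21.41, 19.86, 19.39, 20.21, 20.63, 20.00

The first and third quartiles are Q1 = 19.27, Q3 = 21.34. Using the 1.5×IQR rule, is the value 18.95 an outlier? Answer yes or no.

IQR = Q3 − Q1 = 21.34 − 19.27 = 2.07.
Lower fence = Q1 − 1.5·IQR = 19.27 − 3.105 = 16.165.
Upper fence = Q3 + 1.5·IQR = 21.34 + 3.105 = 24.445.
18.95 lies within [16.165, 24.445].

no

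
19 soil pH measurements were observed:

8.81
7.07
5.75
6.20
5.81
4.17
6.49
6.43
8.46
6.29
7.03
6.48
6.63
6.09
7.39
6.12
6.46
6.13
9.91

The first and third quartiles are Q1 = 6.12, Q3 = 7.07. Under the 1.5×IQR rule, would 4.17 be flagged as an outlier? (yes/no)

IQR = Q3 − Q1 = 7.07 − 6.12 = 0.95.
Lower fence = Q1 − 1.5·IQR = 6.12 − 1.425 = 4.695.
Upper fence = Q3 + 1.5·IQR = 7.07 + 1.425 = 8.495.
4.17 lies below the lower fence.

yes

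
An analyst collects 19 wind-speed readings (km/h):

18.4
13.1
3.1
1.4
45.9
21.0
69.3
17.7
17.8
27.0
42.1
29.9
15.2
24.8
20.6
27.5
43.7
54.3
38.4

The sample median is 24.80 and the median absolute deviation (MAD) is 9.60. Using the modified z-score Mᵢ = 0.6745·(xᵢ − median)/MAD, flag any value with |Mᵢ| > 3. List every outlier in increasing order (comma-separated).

|Mᵢ| > 3 ⇔ |xᵢ − 24.80| > 3·9.60/0.6745 = 42.70.
So outliers lie outside [-17.90, 67.50].
69.3: M = 3.13 → outlier.

69.3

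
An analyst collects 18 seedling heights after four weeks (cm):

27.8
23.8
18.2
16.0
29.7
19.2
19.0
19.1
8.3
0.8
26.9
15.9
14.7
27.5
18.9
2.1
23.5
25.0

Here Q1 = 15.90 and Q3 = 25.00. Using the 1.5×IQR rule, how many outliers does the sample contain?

IQR = 9.10; fences at 15.90 − 13.65 = 2.25 and 25.00 + 13.65 = 38.65.
Outside the cutoffs: 0.8, 2.1.

2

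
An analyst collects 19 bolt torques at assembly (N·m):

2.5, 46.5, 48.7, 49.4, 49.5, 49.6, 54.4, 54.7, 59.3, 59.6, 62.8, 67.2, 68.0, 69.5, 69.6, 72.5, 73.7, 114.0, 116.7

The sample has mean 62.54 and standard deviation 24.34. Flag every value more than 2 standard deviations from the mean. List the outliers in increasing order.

Cutoffs at x̄ ± 2s: 62.54 ± 2·24.34 = [13.86, 111.22].
2.5: z = -2.47, |z| > 2 → outlier.
114.0: z = 2.11, |z| > 2 → outlier.
116.7: z = 2.23, |z| > 2 → outlier.
Every other value lies within [13.86, 111.22].

2.5, 114.0, 116.7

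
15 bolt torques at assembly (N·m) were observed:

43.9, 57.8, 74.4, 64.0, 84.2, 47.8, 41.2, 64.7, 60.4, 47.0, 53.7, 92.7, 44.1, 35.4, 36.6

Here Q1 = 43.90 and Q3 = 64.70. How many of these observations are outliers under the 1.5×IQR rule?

IQR = 20.80; fences at 43.90 − 31.20 = 12.70 and 64.70 + 31.20 = 95.90.
Every value lies within the cutoffs.

0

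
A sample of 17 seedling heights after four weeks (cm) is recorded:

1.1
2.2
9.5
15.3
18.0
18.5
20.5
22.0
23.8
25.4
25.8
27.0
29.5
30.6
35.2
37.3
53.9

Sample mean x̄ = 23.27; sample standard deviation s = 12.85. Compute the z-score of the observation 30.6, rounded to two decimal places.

z = (30.6 − 23.27) / 12.85 = 0.57.

0.57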